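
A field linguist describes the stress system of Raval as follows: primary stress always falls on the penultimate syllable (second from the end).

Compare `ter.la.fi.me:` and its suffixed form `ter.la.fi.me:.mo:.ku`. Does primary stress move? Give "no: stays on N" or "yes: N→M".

yes: 3→5

Base `ter.la.fi.me:` (4 syllables):
  The word has 4 syllables; the penultimate syllable (second from the end) is syllable 3 (fi).
  → primary stress on syllable 3.
Suffixed `ter.la.fi.me:.mo:.ku` (6 syllables):
  The word has 6 syllables; the penultimate syllable (second from the end) is syllable 5 (mo:).
  → primary stress on syllable 5.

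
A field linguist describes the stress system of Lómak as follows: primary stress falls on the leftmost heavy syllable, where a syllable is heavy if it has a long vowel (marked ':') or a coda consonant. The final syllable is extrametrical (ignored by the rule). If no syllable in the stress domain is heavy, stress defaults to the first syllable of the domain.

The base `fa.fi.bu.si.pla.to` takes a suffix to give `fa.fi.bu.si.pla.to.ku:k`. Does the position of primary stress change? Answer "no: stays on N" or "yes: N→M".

no: stays on 1

Base `fa.fi.bu.si.pla.to` (6 syllables):
  The final syllable (6, to) is extrametrical; the stress domain is syllables 1–5.
  Weights: 1 fa L, 2 fi L, 3 bu L, 4 si L, 5 pla L.
  No heavy syllable in the domain; default to the first syllable of the domain = syllable 1.
  → primary stress on syllable 1.
Suffixed `fa.fi.bu.si.pla.to.ku:k` (7 syllables):
  The final syllable (7, ku:k) is extrametrical; the stress domain is syllables 1–6.
  Weights: 1 fa L, 2 fi L, 3 bu L, 4 si L, 5 pla L, 6 to L.
  No heavy syllable in the domain; default to the first syllable of the domain = syllable 1.
  → primary stress on syllable 1.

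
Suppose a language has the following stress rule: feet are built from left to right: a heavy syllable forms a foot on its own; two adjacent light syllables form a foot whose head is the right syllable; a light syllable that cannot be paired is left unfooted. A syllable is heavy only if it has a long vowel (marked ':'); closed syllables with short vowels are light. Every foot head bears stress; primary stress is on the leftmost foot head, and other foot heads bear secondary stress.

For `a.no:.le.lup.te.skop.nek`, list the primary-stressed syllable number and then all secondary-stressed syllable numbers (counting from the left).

primary 2, secondary 4, 6

Weights: 1 a L, 2 no: H, 3 le L, 4 lup L, 5 te L, 6 skop L, 7 nek L.
Parse left to right (heavy = foot alone; LL = one foot; stranded L unfooted): a (ˈno:) (le.ˈlup) (te.ˈskop) nek.
Foot heads: 2, 4, 6.
Primary stress on the leftmost head = syllable 2.
Secondary stress on 4, 6: a.ˈno:.le.ˌlup.te.ˌskop.nek.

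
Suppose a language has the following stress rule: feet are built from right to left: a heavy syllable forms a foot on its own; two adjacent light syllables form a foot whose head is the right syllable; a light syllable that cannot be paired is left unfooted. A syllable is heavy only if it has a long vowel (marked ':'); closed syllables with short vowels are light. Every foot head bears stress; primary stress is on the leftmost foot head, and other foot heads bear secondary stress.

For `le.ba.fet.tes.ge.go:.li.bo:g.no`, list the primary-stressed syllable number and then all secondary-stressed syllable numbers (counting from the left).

primary 3, secondary 5, 6, 8

Weights: 1 le L, 2 ba L, 3 fet L, 4 tes L, 5 ge L, 6 go: H, 7 li L, 8 bo:g H, 9 no L.
Parse right to left (heavy = foot alone; LL = one foot; stranded L unfooted): le (ba.ˈfet) (tes.ˈge) (ˈgo:) li (ˈbo:g) no.
Foot heads: 3, 5, 6, 8.
Primary stress on the leftmost head = syllable 3.
Secondary stress on 5, 6, 8: le.ba.ˈfet.tes.ˌge.ˌgo:.li.ˌbo:g.no.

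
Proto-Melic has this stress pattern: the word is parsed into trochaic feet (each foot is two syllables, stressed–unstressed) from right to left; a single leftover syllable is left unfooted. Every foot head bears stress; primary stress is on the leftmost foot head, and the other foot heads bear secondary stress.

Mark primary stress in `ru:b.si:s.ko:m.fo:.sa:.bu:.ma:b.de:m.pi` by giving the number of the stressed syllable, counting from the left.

Parse right to left into trochaic (ˈσσ) feet: ru:b (ˈsi:s.ko:m) (ˈfo:.sa:) (ˈbu:.ma:b) (ˈde:m.pi). Syllable 1 is left unfooted.
Foot heads (stressed positions): 2, 4, 6, 8.
End Rule Leftmost: primary stress on the leftmost head = syllable 2.
Primary stress: syllable 2 → ru:b.ˈsi:s.ko:m.fo:.sa:.bu:.ma:b.de:m.pi.

2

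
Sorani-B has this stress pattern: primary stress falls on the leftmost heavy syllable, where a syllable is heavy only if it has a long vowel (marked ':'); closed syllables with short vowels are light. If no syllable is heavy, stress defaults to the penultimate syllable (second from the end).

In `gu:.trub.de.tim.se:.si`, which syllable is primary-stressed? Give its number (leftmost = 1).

Weights: 1 gu: H, 2 trub L, 3 de L, 4 tim L, 5 se: H, 6 si L.
Heavy syllables in the domain: 1, 5. The leftmost is syllable 1 (gu:).
Primary stress: syllable 1 → ˈgu:.trub.de.tim.se:.si.

1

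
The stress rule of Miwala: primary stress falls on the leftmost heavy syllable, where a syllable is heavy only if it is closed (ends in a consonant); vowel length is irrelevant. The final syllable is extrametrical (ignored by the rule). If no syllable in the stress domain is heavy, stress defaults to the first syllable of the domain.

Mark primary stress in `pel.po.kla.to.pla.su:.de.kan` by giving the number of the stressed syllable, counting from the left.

The final syllable (8, kan) is extrametrical; the stress domain is syllables 1–7.
Weights: 1 pel H, 2 po L, 3 kla L, 4 to L, 5 pla L, 6 su: L, 7 de L.
Heavy syllables in the domain: 1. The leftmost is syllable 1 (pel).
Primary stress: syllable 1 → ˈpel.po.kla.to.pla.su:.de.kan.

1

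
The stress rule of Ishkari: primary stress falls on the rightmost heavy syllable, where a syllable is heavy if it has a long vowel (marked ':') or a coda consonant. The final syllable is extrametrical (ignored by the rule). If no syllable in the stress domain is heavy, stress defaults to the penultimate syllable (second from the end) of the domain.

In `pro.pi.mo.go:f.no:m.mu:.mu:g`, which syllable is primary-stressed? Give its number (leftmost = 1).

6

The final syllable (7, mu:g) is extrametrical; the stress domain is syllables 1–6.
Weights: 1 pro L, 2 pi L, 3 mo L, 4 go:f H, 5 no:m H, 6 mu: H.
Heavy syllables in the domain: 4, 5, 6. The rightmost is syllable 6 (mu:).
Primary stress: syllable 6 → pro.pi.mo.go:f.no:m.ˈmu:.mu:g.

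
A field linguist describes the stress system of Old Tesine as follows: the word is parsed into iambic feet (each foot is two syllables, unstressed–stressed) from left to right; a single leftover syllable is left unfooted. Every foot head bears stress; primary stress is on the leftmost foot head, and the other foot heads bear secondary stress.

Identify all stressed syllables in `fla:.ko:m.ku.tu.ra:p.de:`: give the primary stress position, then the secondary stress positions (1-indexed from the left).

Parse left to right into iambic (σˈσ) feet: (fla:.ˈko:m) (ku.ˈtu) (ra:p.ˈde:).
Foot heads (stressed positions): 2, 4, 6.
End Rule Leftmost: primary stress on the leftmost head = syllable 2.
Secondary stress on 4, 6: fla:.ˈko:m.ku.ˌtu.ra:p.ˌde:.

primary 2, secondary 4, 6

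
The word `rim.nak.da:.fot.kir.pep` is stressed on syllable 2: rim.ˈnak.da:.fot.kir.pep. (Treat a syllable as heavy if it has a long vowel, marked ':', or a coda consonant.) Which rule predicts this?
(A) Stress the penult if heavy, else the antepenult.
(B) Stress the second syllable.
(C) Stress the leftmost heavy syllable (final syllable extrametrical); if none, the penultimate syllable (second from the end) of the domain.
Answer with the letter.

B

Rule A → syllable 5 (observed: 2).
Rule B → syllable 2 ✓.
Rule C → syllable 1 (observed: 2).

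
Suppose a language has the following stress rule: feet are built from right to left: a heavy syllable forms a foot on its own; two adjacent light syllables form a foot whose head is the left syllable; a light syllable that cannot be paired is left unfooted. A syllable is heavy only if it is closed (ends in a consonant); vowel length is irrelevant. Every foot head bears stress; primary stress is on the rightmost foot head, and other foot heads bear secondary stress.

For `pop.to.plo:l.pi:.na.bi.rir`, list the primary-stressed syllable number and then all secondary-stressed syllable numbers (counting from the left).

primary 7, secondary 1, 3, 5

Weights: 1 pop H, 2 to L, 3 plo:l H, 4 pi: L, 5 na L, 6 bi L, 7 rir H.
Parse right to left (heavy = foot alone; LL = one foot; stranded L unfooted): (ˈpop) to (ˈplo:l) pi: (ˈna.bi) (ˈrir).
Foot heads: 1, 3, 5, 7.
Primary stress on the rightmost head = syllable 7.
Secondary stress on 1, 3, 5: ˌpop.to.ˌplo:l.pi:.ˌna.bi.ˈrir.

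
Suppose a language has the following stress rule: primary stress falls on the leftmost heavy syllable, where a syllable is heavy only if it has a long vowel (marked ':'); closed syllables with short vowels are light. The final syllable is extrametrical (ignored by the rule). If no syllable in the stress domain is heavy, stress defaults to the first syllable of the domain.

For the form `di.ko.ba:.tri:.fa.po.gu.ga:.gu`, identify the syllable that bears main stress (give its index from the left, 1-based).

3

The final syllable (9, gu) is extrametrical; the stress domain is syllables 1–8.
Weights: 1 di L, 2 ko L, 3 ba: H, 4 tri: H, 5 fa L, 6 po L, 7 gu L, 8 ga: H.
Heavy syllables in the domain: 3, 4, 8. The leftmost is syllable 3 (ba:).
Primary stress: syllable 3 → di.ko.ˈba:.tri:.fa.po.gu.ga:.gu.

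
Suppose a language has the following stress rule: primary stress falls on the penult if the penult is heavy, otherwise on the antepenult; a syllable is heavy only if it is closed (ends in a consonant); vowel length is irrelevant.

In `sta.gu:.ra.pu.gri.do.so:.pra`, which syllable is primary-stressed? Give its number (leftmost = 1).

6

Weights: 6 do L, 7 so: L, 8 pra L.
The penult (syllable 7, so:) is light, so stress falls on the antepenult (syllable 6, do).
Primary stress: syllable 6 → sta.gu:.ra.pu.gri.ˈdo.so:.pra.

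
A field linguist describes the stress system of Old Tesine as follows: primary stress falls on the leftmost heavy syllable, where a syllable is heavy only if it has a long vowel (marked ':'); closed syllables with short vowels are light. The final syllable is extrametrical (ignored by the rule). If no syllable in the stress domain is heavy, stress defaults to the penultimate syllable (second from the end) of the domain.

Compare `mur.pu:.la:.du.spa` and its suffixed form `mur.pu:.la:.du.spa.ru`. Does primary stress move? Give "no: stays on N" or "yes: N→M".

no: stays on 2

Base `mur.pu:.la:.du.spa` (5 syllables):
  The final syllable (5, spa) is extrametrical; the stress domain is syllables 1–4.
  Weights: 1 mur L, 2 pu: H, 3 la: H, 4 du L.
  Heavy syllables in the domain: 2, 3. The leftmost is syllable 2 (pu:).
  → primary stress on syllable 2.
Suffixed `mur.pu:.la:.du.spa.ru` (6 syllables):
  The final syllable (6, ru) is extrametrical; the stress domain is syllables 1–5.
  Weights: 1 mur L, 2 pu: H, 3 la: H, 4 du L, 5 spa L.
  Heavy syllables in the domain: 2, 3. The leftmost is syllable 2 (pu:).
  → primary stress on syllable 2.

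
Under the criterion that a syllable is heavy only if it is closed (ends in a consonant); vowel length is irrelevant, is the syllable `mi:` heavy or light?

light

`mi:`: long vowel, open (no coda). Open (no coda) → light.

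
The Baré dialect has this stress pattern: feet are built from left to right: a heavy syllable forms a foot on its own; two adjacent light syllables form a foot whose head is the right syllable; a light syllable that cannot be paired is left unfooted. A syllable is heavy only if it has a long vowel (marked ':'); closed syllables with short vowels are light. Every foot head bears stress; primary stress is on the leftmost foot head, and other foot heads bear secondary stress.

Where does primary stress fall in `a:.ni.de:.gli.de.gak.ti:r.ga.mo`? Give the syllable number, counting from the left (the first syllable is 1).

Weights: 1 a: H, 2 ni L, 3 de: H, 4 gli L, 5 de L, 6 gak L, 7 ti:r H, 8 ga L, 9 mo L.
Parse left to right (heavy = foot alone; LL = one foot; stranded L unfooted): (ˈa:) ni (ˈde:) (gli.ˈde) gak (ˈti:r) (ga.ˈmo).
Foot heads: 1, 3, 5, 7, 9.
Primary stress on the leftmost head = syllable 1.
Primary stress: syllable 1 → ˈa:.ni.de:.gli.de.gak.ti:r.ga.mo.

1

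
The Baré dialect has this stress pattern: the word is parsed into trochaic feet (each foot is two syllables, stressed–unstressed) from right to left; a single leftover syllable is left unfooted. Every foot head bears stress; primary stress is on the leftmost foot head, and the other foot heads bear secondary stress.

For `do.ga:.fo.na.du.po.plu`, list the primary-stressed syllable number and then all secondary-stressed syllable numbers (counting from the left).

primary 2, secondary 4, 6

Parse right to left into trochaic (ˈσσ) feet: do (ˈga:.fo) (ˈna.du) (ˈpo.plu). Syllable 1 is left unfooted.
Foot heads (stressed positions): 2, 4, 6.
End Rule Leftmost: primary stress on the leftmost head = syllable 2.
Secondary stress on 4, 6: do.ˈga:.fo.ˌna.du.ˌpo.plu.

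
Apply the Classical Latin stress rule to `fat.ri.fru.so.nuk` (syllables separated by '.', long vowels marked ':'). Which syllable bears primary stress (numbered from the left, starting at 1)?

3

Classical Latin: stress the penult if heavy (long vowel or closed), else the antepenult.
Weights: 3 fru L, 4 so L, 5 nuk H.
The penult (syllable 4, so) is light, so stress falls on the antepenult (syllable 3, fru).
Stress on syllable 3: fat.ri.ˈfru.so.nuk.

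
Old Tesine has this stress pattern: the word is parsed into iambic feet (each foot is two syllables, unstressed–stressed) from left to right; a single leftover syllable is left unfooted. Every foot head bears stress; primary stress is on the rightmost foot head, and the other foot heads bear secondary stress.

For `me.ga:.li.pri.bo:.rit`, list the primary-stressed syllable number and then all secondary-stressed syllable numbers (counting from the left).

primary 6, secondary 2, 4

Parse left to right into iambic (σˈσ) feet: (me.ˈga:) (li.ˈpri) (bo:.ˈrit).
Foot heads (stressed positions): 2, 4, 6.
End Rule Rightmost: primary stress on the rightmost head = syllable 6.
Secondary stress on 2, 4: me.ˌga:.li.ˌpri.bo:.ˈrit.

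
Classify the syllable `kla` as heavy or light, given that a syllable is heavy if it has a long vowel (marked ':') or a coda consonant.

light

`kla`: short vowel, open (no coda). Short vowel, open → light.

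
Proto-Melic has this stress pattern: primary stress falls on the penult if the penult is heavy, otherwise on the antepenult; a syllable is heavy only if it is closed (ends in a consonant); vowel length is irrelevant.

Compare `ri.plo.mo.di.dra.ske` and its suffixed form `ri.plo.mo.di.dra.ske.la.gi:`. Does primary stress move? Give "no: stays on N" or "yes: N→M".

Base `ri.plo.mo.di.dra.ske` (6 syllables):
  Weights: 4 di L, 5 dra L, 6 ske L.
  The penult (syllable 5, dra) is light, so stress falls on the antepenult (syllable 4, di).
  → primary stress on syllable 4.
Suffixed `ri.plo.mo.di.dra.ske.la.gi:` (8 syllables):
  Weights: 6 ske L, 7 la L, 8 gi: L.
  The penult (syllable 7, la) is light, so stress falls on the antepenult (syllable 6, ske).
  → primary stress on syllable 6.

yes: 4→6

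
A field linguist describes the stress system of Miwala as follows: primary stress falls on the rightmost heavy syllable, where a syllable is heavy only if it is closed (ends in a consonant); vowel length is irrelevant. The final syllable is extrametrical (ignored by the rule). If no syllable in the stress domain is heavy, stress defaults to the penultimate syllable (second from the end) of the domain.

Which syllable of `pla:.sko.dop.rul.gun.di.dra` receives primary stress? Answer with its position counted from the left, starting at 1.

5

The final syllable (7, dra) is extrametrical; the stress domain is syllables 1–6.
Weights: 1 pla: L, 2 sko L, 3 dop H, 4 rul H, 5 gun H, 6 di L.
Heavy syllables in the domain: 3, 4, 5. The rightmost is syllable 5 (gun).
Primary stress: syllable 5 → pla:.sko.dop.rul.ˈgun.di.dra.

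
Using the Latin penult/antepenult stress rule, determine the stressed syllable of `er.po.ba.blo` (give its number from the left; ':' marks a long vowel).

2

Classical Latin: stress the penult if heavy (long vowel or closed), else the antepenult.
Weights: 2 po L, 3 ba L, 4 blo L.
The penult (syllable 3, ba) is light, so stress falls on the antepenult (syllable 2, po).
Stress on syllable 2: er.ˈpo.ba.blo.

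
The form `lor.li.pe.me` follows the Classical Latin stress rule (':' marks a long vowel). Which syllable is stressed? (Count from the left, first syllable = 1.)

Classical Latin: stress the penult if heavy (long vowel or closed), else the antepenult.
Weights: 2 li L, 3 pe L, 4 me L.
The penult (syllable 3, pe) is light, so stress falls on the antepenult (syllable 2, li).
Stress on syllable 2: lor.ˈli.pe.me.

2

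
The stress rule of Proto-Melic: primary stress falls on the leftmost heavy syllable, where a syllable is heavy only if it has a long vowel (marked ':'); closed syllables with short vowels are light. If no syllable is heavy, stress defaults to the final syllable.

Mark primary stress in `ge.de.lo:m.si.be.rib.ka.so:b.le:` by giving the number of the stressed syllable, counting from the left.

Weights: 1 ge L, 2 de L, 3 lo:m H, 4 si L, 5 be L, 6 rib L, 7 ka L, 8 so:b H, 9 le: H.
Heavy syllables in the domain: 3, 8, 9. The leftmost is syllable 3 (lo:m).
Primary stress: syllable 3 → ge.de.ˈlo:m.si.be.rib.ka.so:b.le:.

3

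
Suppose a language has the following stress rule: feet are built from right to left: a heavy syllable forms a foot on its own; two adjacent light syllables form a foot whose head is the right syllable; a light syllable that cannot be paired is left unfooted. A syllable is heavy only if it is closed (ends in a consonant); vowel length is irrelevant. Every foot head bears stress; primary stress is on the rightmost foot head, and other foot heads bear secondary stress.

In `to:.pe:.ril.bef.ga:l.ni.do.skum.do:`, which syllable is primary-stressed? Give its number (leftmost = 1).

8

Weights: 1 to: L, 2 pe: L, 3 ril H, 4 bef H, 5 ga:l H, 6 ni L, 7 do L, 8 skum H, 9 do: L.
Parse right to left (heavy = foot alone; LL = one foot; stranded L unfooted): (to:.ˈpe:) (ˈril) (ˈbef) (ˈga:l) (ni.ˈdo) (ˈskum) do:.
Foot heads: 2, 3, 4, 5, 7, 8.
Primary stress on the rightmost head = syllable 8.
Primary stress: syllable 8 → to:.pe:.ril.bef.ga:l.ni.do.ˈskum.do:.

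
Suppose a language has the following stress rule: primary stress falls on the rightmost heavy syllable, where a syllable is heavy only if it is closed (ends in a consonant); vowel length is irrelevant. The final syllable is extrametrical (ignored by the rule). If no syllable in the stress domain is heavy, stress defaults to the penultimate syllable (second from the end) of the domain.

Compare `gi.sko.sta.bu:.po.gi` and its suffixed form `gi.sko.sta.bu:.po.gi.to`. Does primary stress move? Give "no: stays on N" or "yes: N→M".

Base `gi.sko.sta.bu:.po.gi` (6 syllables):
  The final syllable (6, gi) is extrametrical; the stress domain is syllables 1–5.
  Weights: 1 gi L, 2 sko L, 3 sta L, 4 bu: L, 5 po L.
  No heavy syllable in the domain; default to the penultimate syllable (second from the end) of the domain = syllable 4.
  → primary stress on syllable 4.
Suffixed `gi.sko.sta.bu:.po.gi.to` (7 syllables):
  The final syllable (7, to) is extrametrical; the stress domain is syllables 1–6.
  Weights: 1 gi L, 2 sko L, 3 sta L, 4 bu: L, 5 po L, 6 gi L.
  No heavy syllable in the domain; default to the penultimate syllable (second from the end) of the domain = syllable 5.
  → primary stress on syllable 5.

yes: 4→5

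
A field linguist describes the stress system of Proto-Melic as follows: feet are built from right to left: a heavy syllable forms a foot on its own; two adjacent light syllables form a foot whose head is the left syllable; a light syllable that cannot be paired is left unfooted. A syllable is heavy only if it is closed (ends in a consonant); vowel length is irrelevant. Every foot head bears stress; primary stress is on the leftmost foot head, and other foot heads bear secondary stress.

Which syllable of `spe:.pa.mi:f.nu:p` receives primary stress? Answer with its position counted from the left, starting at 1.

1

Weights: 1 spe: L, 2 pa L, 3 mi:f H, 4 nu:p H.
Parse right to left (heavy = foot alone; LL = one foot; stranded L unfooted): (ˈspe:.pa) (ˈmi:f) (ˈnu:p).
Foot heads: 1, 3, 4.
Primary stress on the leftmost head = syllable 1.
Primary stress: syllable 1 → ˈspe:.pa.mi:f.nu:p.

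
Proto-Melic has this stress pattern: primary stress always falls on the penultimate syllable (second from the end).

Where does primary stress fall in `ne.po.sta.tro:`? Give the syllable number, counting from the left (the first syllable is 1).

3

The word has 4 syllables; the penultimate syllable (second from the end) is syllable 3 (sta).
Primary stress: syllable 3 → ne.po.ˈsta.tro:.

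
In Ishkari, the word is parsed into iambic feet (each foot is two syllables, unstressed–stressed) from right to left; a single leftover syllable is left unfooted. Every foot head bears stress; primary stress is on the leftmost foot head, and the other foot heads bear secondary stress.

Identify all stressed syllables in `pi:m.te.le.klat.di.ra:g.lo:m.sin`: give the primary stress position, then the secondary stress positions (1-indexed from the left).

primary 2, secondary 4, 6, 8

Parse right to left into iambic (σˈσ) feet: (pi:m.ˈte) (le.ˈklat) (di.ˈra:g) (lo:m.ˈsin).
Foot heads (stressed positions): 2, 4, 6, 8.
End Rule Leftmost: primary stress on the leftmost head = syllable 2.
Secondary stress on 4, 6, 8: pi:m.ˈte.le.ˌklat.di.ˌra:g.lo:m.ˌsin.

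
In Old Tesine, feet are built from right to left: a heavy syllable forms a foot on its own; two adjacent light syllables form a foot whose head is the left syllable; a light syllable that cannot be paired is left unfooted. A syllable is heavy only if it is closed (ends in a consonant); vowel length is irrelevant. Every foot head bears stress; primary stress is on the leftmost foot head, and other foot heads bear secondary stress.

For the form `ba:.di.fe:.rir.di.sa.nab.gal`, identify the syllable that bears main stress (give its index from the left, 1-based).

Weights: 1 ba: L, 2 di L, 3 fe: L, 4 rir H, 5 di L, 6 sa L, 7 nab H, 8 gal H.
Parse right to left (heavy = foot alone; LL = one foot; stranded L unfooted): ba: (ˈdi.fe:) (ˈrir) (ˈdi.sa) (ˈnab) (ˈgal).
Foot heads: 2, 4, 5, 7, 8.
Primary stress on the leftmost head = syllable 2.
Primary stress: syllable 2 → ba:.ˈdi.fe:.rir.di.sa.nab.gal.

2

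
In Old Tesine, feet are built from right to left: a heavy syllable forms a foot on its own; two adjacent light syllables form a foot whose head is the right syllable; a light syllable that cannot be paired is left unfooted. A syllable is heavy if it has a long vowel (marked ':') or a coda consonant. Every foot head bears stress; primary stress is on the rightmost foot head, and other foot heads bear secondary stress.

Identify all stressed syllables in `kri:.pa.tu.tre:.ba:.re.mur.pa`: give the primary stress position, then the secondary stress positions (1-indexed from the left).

primary 7, secondary 1, 3, 4, 5

Weights: 1 kri: H, 2 pa L, 3 tu L, 4 tre: H, 5 ba: H, 6 re L, 7 mur H, 8 pa L.
Parse right to left (heavy = foot alone; LL = one foot; stranded L unfooted): (ˈkri:) (pa.ˈtu) (ˈtre:) (ˈba:) re (ˈmur) pa.
Foot heads: 1, 3, 4, 5, 7.
Primary stress on the rightmost head = syllable 7.
Secondary stress on 1, 3, 4, 5: ˌkri:.pa.ˌtu.ˌtre:.ˌba:.re.ˈmur.pa.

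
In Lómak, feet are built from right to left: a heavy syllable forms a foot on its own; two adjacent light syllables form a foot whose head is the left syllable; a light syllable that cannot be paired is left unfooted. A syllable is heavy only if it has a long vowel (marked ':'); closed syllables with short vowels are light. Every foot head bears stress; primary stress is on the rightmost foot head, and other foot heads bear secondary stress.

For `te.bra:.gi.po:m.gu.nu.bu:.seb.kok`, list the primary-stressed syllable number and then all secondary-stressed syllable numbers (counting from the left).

Weights: 1 te L, 2 bra: H, 3 gi L, 4 po:m H, 5 gu L, 6 nu L, 7 bu: H, 8 seb L, 9 kok L.
Parse right to left (heavy = foot alone; LL = one foot; stranded L unfooted): te (ˈbra:) gi (ˈpo:m) (ˈgu.nu) (ˈbu:) (ˈseb.kok).
Foot heads: 2, 4, 5, 7, 8.
Primary stress on the rightmost head = syllable 8.
Secondary stress on 2, 4, 5, 7: te.ˌbra:.gi.ˌpo:m.ˌgu.nu.ˌbu:.ˈseb.kok.

primary 8, secondary 2, 4, 5, 7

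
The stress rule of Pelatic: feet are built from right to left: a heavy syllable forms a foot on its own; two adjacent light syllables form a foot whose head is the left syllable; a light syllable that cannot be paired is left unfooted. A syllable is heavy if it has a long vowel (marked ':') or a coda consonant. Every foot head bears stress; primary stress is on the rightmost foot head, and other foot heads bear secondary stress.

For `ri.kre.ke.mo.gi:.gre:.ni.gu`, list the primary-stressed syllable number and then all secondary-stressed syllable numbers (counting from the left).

primary 7, secondary 1, 3, 5, 6

Weights: 1 ri L, 2 kre L, 3 ke L, 4 mo L, 5 gi: H, 6 gre: H, 7 ni L, 8 gu L.
Parse right to left (heavy = foot alone; LL = one foot; stranded L unfooted): (ˈri.kre) (ˈke.mo) (ˈgi:) (ˈgre:) (ˈni.gu).
Foot heads: 1, 3, 5, 6, 7.
Primary stress on the rightmost head = syllable 7.
Secondary stress on 1, 3, 5, 6: ˌri.kre.ˌke.mo.ˌgi:.ˌgre:.ˈni.gu.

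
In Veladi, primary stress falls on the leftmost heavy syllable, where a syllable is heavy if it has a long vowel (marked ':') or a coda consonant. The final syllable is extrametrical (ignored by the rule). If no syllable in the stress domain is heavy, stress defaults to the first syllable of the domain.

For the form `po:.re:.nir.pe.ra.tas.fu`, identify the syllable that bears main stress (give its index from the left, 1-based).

1

The final syllable (7, fu) is extrametrical; the stress domain is syllables 1–6.
Weights: 1 po: H, 2 re: H, 3 nir H, 4 pe L, 5 ra L, 6 tas H.
Heavy syllables in the domain: 1, 2, 3, 6. The leftmost is syllable 1 (po:).
Primary stress: syllable 1 → ˈpo:.re:.nir.pe.ra.tas.fu.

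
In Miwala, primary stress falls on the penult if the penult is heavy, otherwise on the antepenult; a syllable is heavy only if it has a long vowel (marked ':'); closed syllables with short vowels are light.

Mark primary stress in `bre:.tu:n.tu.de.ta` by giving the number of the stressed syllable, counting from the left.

3

Weights: 3 tu L, 4 de L, 5 ta L.
The penult (syllable 4, de) is light, so stress falls on the antepenult (syllable 3, tu).
Primary stress: syllable 3 → bre:.tu:n.ˈtu.de.ta.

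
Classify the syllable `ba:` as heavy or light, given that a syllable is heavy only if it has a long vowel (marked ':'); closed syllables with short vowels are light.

heavy

`ba:`: long vowel, open (no coda). Long vowel → heavy.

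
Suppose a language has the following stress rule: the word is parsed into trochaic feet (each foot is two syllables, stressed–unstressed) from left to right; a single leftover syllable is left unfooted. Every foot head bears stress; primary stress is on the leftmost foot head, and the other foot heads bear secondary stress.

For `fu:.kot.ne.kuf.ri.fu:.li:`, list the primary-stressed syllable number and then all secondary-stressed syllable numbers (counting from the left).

primary 1, secondary 3, 5

Parse left to right into trochaic (ˈσσ) feet: (ˈfu:.kot) (ˈne.kuf) (ˈri.fu:) li:. Syllable 7 is left unfooted.
Foot heads (stressed positions): 1, 3, 5.
End Rule Leftmost: primary stress on the leftmost head = syllable 1.
Secondary stress on 3, 5: ˈfu:.kot.ˌne.kuf.ˌri.fu:.li:.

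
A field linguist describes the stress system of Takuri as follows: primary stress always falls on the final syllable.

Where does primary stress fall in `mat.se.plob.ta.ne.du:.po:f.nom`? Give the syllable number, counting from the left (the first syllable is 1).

The word has 8 syllables; the final syllable is syllable 8 (nom).
Primary stress: syllable 8 → mat.se.plob.ta.ne.du:.po:f.ˈnom.

8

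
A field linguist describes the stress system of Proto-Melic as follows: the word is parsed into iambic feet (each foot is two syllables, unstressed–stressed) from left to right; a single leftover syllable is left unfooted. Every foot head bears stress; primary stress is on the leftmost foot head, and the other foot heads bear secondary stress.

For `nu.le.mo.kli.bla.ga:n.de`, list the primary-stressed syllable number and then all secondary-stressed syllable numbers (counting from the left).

primary 2, secondary 4, 6

Parse left to right into iambic (σˈσ) feet: (nu.ˈle) (mo.ˈkli) (bla.ˈga:n) de. Syllable 7 is left unfooted.
Foot heads (stressed positions): 2, 4, 6.
End Rule Leftmost: primary stress on the leftmost head = syllable 2.
Secondary stress on 4, 6: nu.ˈle.mo.ˌkli.bla.ˌga:n.de.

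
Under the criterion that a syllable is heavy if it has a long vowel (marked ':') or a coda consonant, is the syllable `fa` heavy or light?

light

`fa`: short vowel, open (no coda). Short vowel, open → light.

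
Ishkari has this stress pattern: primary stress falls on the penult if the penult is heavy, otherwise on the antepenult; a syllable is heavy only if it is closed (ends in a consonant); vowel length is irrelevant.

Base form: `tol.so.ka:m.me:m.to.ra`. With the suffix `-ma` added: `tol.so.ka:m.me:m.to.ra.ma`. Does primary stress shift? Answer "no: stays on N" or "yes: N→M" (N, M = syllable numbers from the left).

yes: 4→5

Base `tol.so.ka:m.me:m.to.ra` (6 syllables):
  Weights: 4 me:m H, 5 to L, 6 ra L.
  The penult (syllable 5, to) is light, so stress falls on the antepenult (syllable 4, me:m).
  → primary stress on syllable 4.
Suffixed `tol.so.ka:m.me:m.to.ra.ma` (7 syllables):
  Weights: 5 to L, 6 ra L, 7 ma L.
  The penult (syllable 6, ra) is light, so stress falls on the antepenult (syllable 5, to).
  → primary stress on syllable 5.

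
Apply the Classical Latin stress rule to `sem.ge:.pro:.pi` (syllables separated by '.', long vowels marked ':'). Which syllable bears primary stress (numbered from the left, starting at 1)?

3

Classical Latin: stress the penult if heavy (long vowel or closed), else the antepenult.
Weights: 2 ge: H, 3 pro: H, 4 pi L.
The penult (syllable 3, pro:) is heavy, so it takes stress.
Stress on syllable 3: sem.ge:.ˈpro:.pi.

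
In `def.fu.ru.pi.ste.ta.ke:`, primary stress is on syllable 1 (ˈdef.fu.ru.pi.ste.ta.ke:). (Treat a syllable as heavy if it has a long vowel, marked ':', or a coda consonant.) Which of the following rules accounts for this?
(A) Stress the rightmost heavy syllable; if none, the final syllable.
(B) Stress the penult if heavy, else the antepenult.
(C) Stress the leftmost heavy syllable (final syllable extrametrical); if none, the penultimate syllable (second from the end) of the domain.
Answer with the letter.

C

Rule A → syllable 7 (observed: 1).
Rule B → syllable 5 (observed: 1).
Rule C → syllable 1 ✓.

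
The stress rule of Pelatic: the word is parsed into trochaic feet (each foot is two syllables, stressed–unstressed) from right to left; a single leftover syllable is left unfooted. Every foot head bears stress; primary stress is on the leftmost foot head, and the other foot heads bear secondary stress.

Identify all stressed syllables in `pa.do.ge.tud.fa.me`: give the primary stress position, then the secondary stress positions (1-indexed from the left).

primary 1, secondary 3, 5

Parse right to left into trochaic (ˈσσ) feet: (ˈpa.do) (ˈge.tud) (ˈfa.me).
Foot heads (stressed positions): 1, 3, 5.
End Rule Leftmost: primary stress on the leftmost head = syllable 1.
Secondary stress on 3, 5: ˈpa.do.ˌge.tud.ˌfa.me.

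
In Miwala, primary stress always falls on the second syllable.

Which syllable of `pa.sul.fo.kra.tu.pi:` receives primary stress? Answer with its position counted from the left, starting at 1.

The word has 6 syllables; the second syllable is syllable 2 (sul).
Primary stress: syllable 2 → pa.ˈsul.fo.kra.tu.pi:.

2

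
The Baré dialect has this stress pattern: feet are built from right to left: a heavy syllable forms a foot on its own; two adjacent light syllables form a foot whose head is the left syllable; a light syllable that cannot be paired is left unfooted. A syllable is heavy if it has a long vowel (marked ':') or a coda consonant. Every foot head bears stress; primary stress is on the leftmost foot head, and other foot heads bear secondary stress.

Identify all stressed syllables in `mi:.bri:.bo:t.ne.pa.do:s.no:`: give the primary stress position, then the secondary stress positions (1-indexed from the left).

Weights: 1 mi: H, 2 bri: H, 3 bo:t H, 4 ne L, 5 pa L, 6 do:s H, 7 no: H.
Parse right to left (heavy = foot alone; LL = one foot; stranded L unfooted): (ˈmi:) (ˈbri:) (ˈbo:t) (ˈne.pa) (ˈdo:s) (ˈno:).
Foot heads: 1, 2, 3, 4, 6, 7.
Primary stress on the leftmost head = syllable 1.
Secondary stress on 2, 3, 4, 6, 7: ˈmi:.ˌbri:.ˌbo:t.ˌne.pa.ˌdo:s.ˌno:.

primary 1, secondary 2, 3, 4, 6, 7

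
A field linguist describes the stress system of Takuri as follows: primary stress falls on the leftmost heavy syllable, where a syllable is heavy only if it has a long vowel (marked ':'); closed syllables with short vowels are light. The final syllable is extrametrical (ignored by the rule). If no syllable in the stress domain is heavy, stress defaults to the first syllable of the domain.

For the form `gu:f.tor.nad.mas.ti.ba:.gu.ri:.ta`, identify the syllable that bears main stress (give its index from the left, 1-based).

1

The final syllable (9, ta) is extrametrical; the stress domain is syllables 1–8.
Weights: 1 gu:f H, 2 tor L, 3 nad L, 4 mas L, 5 ti L, 6 ba: H, 7 gu L, 8 ri: H.
Heavy syllables in the domain: 1, 6, 8. The leftmost is syllable 1 (gu:f).
Primary stress: syllable 1 → ˈgu:f.tor.nad.mas.ti.ba:.gu.ri:.ta.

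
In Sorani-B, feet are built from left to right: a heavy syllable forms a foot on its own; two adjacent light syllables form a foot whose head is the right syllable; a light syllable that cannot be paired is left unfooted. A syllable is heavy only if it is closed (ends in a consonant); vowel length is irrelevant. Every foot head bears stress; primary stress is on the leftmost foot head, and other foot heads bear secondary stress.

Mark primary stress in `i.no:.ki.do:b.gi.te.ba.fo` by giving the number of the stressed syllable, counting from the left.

Weights: 1 i L, 2 no: L, 3 ki L, 4 do:b H, 5 gi L, 6 te L, 7 ba L, 8 fo L.
Parse left to right (heavy = foot alone; LL = one foot; stranded L unfooted): (i.ˈno:) ki (ˈdo:b) (gi.ˈte) (ba.ˈfo).
Foot heads: 2, 4, 6, 8.
Primary stress on the leftmost head = syllable 2.
Primary stress: syllable 2 → i.ˈno:.ki.do:b.gi.te.ba.fo.

2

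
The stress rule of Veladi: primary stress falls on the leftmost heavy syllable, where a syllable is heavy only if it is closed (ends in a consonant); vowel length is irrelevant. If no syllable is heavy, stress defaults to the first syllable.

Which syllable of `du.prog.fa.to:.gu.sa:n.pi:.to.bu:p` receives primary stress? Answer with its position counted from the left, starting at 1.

2

Weights: 1 du L, 2 prog H, 3 fa L, 4 to: L, 5 gu L, 6 sa:n H, 7 pi: L, 8 to L, 9 bu:p H.
Heavy syllables in the domain: 2, 6, 9. The leftmost is syllable 2 (prog).
Primary stress: syllable 2 → du.ˈprog.fa.to:.gu.sa:n.pi:.to.bu:p.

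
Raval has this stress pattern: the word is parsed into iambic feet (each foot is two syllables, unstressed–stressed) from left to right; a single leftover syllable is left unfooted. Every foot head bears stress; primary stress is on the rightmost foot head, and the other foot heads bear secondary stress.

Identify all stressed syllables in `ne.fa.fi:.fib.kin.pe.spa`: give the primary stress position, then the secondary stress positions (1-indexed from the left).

Parse left to right into iambic (σˈσ) feet: (ne.ˈfa) (fi:.ˈfib) (kin.ˈpe) spa. Syllable 7 is left unfooted.
Foot heads (stressed positions): 2, 4, 6.
End Rule Rightmost: primary stress on the rightmost head = syllable 6.
Secondary stress on 2, 4: ne.ˌfa.fi:.ˌfib.kin.ˈpe.spa.

primary 6, secondary 2, 4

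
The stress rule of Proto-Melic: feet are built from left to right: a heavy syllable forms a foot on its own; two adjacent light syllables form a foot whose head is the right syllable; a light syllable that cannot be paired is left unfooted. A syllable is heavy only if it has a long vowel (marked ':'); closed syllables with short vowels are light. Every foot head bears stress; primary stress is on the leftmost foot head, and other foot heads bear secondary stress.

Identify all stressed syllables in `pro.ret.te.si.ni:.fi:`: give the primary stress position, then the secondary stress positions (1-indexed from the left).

primary 2, secondary 4, 5, 6

Weights: 1 pro L, 2 ret L, 3 te L, 4 si L, 5 ni: H, 6 fi: H.
Parse left to right (heavy = foot alone; LL = one foot; stranded L unfooted): (pro.ˈret) (te.ˈsi) (ˈni:) (ˈfi:).
Foot heads: 2, 4, 5, 6.
Primary stress on the leftmost head = syllable 2.
Secondary stress on 4, 5, 6: pro.ˈret.te.ˌsi.ˌni:.ˌfi:.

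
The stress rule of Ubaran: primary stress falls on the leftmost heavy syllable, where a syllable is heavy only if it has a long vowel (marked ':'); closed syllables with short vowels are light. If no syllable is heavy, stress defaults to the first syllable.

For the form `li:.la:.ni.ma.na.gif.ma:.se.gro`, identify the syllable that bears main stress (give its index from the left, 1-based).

Weights: 1 li: H, 2 la: H, 3 ni L, 4 ma L, 5 na L, 6 gif L, 7 ma: H, 8 se L, 9 gro L.
Heavy syllables in the domain: 1, 2, 7. The leftmost is syllable 1 (li:).
Primary stress: syllable 1 → ˈli:.la:.ni.ma.na.gif.ma:.se.gro.

1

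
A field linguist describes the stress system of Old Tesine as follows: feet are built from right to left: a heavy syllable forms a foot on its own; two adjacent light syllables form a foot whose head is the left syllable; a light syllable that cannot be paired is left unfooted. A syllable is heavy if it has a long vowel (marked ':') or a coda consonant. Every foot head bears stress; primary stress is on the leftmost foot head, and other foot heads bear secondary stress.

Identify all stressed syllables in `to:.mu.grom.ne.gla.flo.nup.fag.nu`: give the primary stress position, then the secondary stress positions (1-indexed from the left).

primary 1, secondary 3, 5, 7, 8

Weights: 1 to: H, 2 mu L, 3 grom H, 4 ne L, 5 gla L, 6 flo L, 7 nup H, 8 fag H, 9 nu L.
Parse right to left (heavy = foot alone; LL = one foot; stranded L unfooted): (ˈto:) mu (ˈgrom) ne (ˈgla.flo) (ˈnup) (ˈfag) nu.
Foot heads: 1, 3, 5, 7, 8.
Primary stress on the leftmost head = syllable 1.
Secondary stress on 3, 5, 7, 8: ˈto:.mu.ˌgrom.ne.ˌgla.flo.ˌnup.ˌfag.nu.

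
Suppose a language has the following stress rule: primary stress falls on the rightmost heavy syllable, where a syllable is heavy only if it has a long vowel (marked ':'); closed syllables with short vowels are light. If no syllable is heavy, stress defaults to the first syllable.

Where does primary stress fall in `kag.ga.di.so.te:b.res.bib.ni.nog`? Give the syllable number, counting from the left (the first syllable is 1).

5

Weights: 1 kag L, 2 ga L, 3 di L, 4 so L, 5 te:b H, 6 res L, 7 bib L, 8 ni L, 9 nog L.
Heavy syllables in the domain: 5. The rightmost is syllable 5 (te:b).
Primary stress: syllable 5 → kag.ga.di.so.ˈte:b.res.bib.ni.nog.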